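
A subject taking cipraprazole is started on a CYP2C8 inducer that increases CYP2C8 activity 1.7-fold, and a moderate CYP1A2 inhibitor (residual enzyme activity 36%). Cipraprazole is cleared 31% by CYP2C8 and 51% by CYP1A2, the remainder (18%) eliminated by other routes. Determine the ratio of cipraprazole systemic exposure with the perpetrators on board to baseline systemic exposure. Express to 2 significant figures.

The CYP2C8 pathway (31% of clearance) rises to 1.7× activity: 0.31 × 1.7 = 0.527.
The CYP1A2 pathway (51% of clearance) drops to 0.36× activity: 0.51 × 0.36 = 0.1836.
The remaining 18% of clearance is unaffected.
CL_new/CL_old = 0.527 + 0.1836 + 0.18 = 0.8906.
Net systemic exposure ratio = 1 / 0.8906 = 1.1.

1.1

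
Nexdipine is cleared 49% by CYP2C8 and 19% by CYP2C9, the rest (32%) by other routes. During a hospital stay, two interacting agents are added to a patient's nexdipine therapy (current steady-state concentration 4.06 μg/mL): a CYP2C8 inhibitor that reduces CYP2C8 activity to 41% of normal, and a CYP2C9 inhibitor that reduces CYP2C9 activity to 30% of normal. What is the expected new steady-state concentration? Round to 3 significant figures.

The CYP2C8 pathway (49% of clearance) drops to 0.41× activity: 0.49 × 0.41 = 0.2009.
The CYP2C9 pathway (19% of clearance) drops to 0.3× activity: 0.19 × 0.3 = 0.057.
Non-CYP routes (32%) are unchanged.
Relative clearance = 0.2009 + 0.057 + 0.32 = 0.5779.
Steady-state concentration ∝ 1/CL: new value = 4.06 / 0.5779 = 7.03 μg/mL.

7.03 μg/mL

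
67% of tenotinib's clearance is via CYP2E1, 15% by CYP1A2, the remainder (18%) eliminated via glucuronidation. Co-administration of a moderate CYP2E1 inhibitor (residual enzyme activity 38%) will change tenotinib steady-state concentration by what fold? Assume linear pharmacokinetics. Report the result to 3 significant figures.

The CYP2E1 pathway (67% of clearance) drops to 0.38× activity: 0.67 × 0.38 = 0.2546.
CYP1A2 (15%) and the residual 18% are unaffected.
Relative clearance = 0.2546 + 0.15 + 0.18 = 0.5846.
Steady-state concentration is inversely proportional to clearance, so the fold-change is 1 / 0.5846 = 1.71.

1.71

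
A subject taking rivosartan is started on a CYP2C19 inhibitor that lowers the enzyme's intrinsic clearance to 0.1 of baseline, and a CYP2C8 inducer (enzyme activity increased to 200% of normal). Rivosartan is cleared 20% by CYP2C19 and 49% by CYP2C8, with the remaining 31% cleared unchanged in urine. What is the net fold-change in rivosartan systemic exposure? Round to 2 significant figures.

0.76

The CYP2C19 pathway (20% of clearance) drops to 0.1× activity: 0.2 × 0.1 = 0.02.
The CYP2C8 pathway (49% of clearance) increases to 2× activity: 0.49 × 2 = 0.98.
The remaining 31% of clearance is unaffected.
New clearance relative to baseline: 0.02 + 0.98 + 0.31 = 1.31.
Net systemic exposure ratio = 1 / 1.31 = 0.76.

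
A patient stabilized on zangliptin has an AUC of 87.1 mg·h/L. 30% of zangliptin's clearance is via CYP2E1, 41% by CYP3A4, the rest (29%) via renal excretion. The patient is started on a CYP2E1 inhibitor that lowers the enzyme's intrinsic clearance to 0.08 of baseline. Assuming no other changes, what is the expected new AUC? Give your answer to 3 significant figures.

120 mg·h/L

CYP2E1: 0.3 × 0.08 = 0.024
CYP3A4: 0.41 (unchanged)
Other: 0.29 (unchanged)
New clearance relative to baseline: 0.024 + 0.41 + 0.29 = 0.724.
New AUC = baseline ÷ relative clearance = 87.1 / 0.724 = 120 mg·h/L.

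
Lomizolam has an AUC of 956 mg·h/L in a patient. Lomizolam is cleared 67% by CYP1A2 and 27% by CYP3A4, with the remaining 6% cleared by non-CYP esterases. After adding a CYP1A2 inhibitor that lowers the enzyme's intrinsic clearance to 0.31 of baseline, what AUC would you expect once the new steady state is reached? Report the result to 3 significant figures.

The CYP1A2 pathway (67% of clearance) drops to 0.31× activity: 0.67 × 0.31 = 0.2077.
CYP3A4 (27%) and the residual 6% are unaffected.
New clearance relative to baseline: 0.2077 + 0.27 + 0.06 = 0.5377.
New AUC = baseline ÷ relative clearance = 956 / 0.5377 = 1.78 × 10³ mg·h/L.

1.78 × 10³ mg·h/L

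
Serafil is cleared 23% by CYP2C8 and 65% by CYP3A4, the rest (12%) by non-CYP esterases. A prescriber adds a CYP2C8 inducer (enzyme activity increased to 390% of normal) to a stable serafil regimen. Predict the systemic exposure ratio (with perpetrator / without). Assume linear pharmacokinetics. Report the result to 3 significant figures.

The CYP2C8 pathway (23% of clearance) rises to 3.9× activity: 0.23 × 3.9 = 0.897.
CYP3A4 (65%) and the residual 12% are unaffected.
CL_new/CL_old = 0.897 + 0.65 + 0.12 = 1.667.
Since systemic exposure ∝ 1/CL, the ratio is 1 / 1.667 = 0.600.

0.600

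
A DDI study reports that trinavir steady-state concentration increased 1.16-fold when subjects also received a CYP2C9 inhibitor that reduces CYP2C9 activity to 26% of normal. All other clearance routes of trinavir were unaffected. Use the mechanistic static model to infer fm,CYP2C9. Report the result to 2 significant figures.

0.19

Write x for the fraction cleared via CYP2C9. The observed steady-state concentration change means clearance fell to 1/1.16 = 0.8621 of baseline.
Only the CYP2C9 route changed, so 0.8621 = x·0.26 + (1 − x), giving x = 0.19.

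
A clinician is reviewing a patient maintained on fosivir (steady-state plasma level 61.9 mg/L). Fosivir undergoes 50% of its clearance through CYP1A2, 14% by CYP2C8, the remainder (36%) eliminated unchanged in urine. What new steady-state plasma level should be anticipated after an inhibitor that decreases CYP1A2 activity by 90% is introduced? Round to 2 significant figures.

1.1 × 10² mg/L

The CYP1A2 pathway (50% of clearance) drops to 0.1× activity: 0.5 × 0.1 = 0.05.
CYP2C8 (14%) and the residual 36% are unaffected.
Relative clearance = 0.05 + 0.14 + 0.36 = 0.55.
New steady-state plasma level = baseline ÷ relative clearance = 61.9 / 0.55 = 1.1 × 10² mg/L.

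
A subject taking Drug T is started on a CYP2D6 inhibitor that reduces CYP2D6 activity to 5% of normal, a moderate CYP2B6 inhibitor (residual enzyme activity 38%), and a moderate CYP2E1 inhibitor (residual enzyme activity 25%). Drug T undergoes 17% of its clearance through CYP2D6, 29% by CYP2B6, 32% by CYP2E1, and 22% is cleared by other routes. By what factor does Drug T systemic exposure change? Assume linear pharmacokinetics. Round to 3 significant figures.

CYP2D6: 0.17 × 0.05 = 0.0085
CYP2B6: 0.29 × 0.38 = 0.1102
CYP2E1: 0.32 × 0.25 = 0.08
Other: 0.22 (unchanged)
Relative clearance = 0.0085 + 0.1102 + 0.08 + 0.22 = 0.4187.
Systemic exposure ∝ 1/CL: fold-change = 1 / 0.4187 = 2.39.

2.39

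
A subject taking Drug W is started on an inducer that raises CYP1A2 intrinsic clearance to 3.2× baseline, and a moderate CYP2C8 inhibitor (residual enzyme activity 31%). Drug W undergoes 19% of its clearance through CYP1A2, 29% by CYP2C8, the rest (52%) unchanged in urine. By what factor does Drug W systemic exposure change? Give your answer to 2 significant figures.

The CYP1A2 pathway (19% of clearance) increases to 3.2× activity: 0.19 × 3.2 = 0.608.
The CYP2C8 pathway (29% of clearance) drops to 0.31× activity: 0.29 × 0.31 = 0.0899.
Non-CYP routes (52%) are unchanged.
New clearance relative to baseline: 0.608 + 0.0899 + 0.52 = 1.2179.
Net systemic exposure ratio = 1 / 1.2179 = 0.82.

0.82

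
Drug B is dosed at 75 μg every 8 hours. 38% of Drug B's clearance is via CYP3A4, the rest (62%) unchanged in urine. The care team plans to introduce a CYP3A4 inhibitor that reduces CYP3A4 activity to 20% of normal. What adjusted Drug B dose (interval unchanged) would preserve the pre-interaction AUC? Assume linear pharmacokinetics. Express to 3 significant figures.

The CYP3A4 pathway (38% of clearance) is reduced to 0.2× activity: 0.38 × 0.2 = 0.076.
The remaining 62% of clearance is unaffected.
New clearance relative to baseline: 0.076 + 0.62 = 0.696.
To maintain the same steady-state level, dose must scale with clearance: new dose = 75 × 0.696 = 52.2 μg.

52.2 μg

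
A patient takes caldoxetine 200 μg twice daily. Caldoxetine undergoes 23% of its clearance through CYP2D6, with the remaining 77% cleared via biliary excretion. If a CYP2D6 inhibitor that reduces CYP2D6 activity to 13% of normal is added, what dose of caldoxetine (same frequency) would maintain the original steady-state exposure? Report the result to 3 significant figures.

160 μg

CYP2D6: 0.23 × 0.13 = 0.0299
Other: 0.77 (unchanged)
New clearance relative to baseline: 0.0299 + 0.77 = 0.7999.
Css,avg = (dose rate)/CL, so holding Css fixed requires dose ∝ CL: 200 × 0.7999 = 160 μg.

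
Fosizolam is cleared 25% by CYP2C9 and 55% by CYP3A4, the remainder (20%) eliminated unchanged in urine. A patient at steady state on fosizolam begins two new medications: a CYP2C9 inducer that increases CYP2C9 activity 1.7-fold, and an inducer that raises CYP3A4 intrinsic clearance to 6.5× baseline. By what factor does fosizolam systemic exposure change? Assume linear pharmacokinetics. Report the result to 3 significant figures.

0.238

The CYP2C9 pathway (25% of clearance) increases to 1.7× activity: 0.25 × 1.7 = 0.425.
The CYP3A4 pathway (55% of clearance) increases to 6.5× activity: 0.55 × 6.5 = 3.575.
The remaining 20% of clearance is unaffected.
New clearance relative to baseline: 0.425 + 3.575 + 0.2 = 4.2.
Systemic exposure ∝ 1/CL: fold-change = 1 / 4.2 = 0.238.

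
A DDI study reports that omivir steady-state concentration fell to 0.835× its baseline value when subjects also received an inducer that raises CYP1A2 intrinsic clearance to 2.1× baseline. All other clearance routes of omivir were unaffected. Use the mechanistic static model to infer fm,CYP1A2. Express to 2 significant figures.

CL'/CL = 1 / 0.835 = 1.198
2.1·fm + (1 − fm) = 1.198
fm = (1.198 − 1) / (2.1 − 1) = 0.18

0.18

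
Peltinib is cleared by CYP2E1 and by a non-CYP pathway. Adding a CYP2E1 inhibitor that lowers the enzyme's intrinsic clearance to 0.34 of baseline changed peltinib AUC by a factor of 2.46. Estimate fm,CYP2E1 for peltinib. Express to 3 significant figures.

0.899

CL'/CL = 1 / 2.46 = 0.4065
0.34·fm + (1 − fm) = 0.4065
fm = (0.4065 − 1) / (0.34 − 1) = 0.899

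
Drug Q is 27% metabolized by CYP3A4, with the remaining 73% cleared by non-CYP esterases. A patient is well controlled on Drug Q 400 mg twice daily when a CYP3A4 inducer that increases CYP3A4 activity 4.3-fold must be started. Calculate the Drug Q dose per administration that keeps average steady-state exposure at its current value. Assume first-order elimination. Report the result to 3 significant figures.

756 mg

The CYP3A4 pathway (27% of clearance) rises to 4.3× activity: 0.27 × 4.3 = 1.161.
Non-CYP routes (73%) are unchanged.
Relative clearance = 1.161 + 0.73 = 1.891.
Exposure is unchanged when dose changes in proportion to clearance. New dose = 400 mg × 1.891 = 756 mg.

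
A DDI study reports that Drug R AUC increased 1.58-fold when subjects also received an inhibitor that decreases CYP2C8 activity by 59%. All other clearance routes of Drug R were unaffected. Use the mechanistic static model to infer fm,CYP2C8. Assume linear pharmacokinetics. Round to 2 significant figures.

0.62

Let fm be the CYP2C8 fraction. New clearance relative to baseline = fm × 0.41 + (1 − fm).
AUC ratio = 1 / (new CL fraction), so new CL fraction = 1 / 1.58 = 0.6329.
fm × 0.41 + 1 − fm = 0.6329  ⇒  fm × (0.41 − 1) = −0.3671  ⇒  fm = 0.62.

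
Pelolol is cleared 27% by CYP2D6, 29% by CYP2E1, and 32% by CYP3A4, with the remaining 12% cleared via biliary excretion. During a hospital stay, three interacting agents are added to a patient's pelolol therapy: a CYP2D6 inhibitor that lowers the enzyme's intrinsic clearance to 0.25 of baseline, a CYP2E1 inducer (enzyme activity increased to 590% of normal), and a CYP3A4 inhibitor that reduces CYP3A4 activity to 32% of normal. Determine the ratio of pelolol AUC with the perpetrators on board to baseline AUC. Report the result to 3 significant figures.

0.500

CYP2D6: 0.27 × 0.25 = 0.0675
CYP2E1: 0.29 × 5.9 = 1.711
CYP3A4: 0.32 × 0.32 = 0.1024
Other: 0.12 (unchanged)
Relative clearance = 0.0675 + 1.711 + 0.1024 + 0.12 = 2.0009.
AUC ∝ 1/CL: fold-change = 1 / 2.0009 = 0.500.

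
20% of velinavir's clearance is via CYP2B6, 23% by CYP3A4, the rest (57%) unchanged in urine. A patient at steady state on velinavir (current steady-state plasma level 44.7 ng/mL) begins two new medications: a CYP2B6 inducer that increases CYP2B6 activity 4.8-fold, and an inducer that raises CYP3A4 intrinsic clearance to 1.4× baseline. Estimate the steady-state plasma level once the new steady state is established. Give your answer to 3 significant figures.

The CYP2B6 pathway (20% of clearance) rises to 4.8× activity: 0.2 × 4.8 = 0.96.
The CYP3A4 pathway (23% of clearance) rises to 1.4× activity: 0.23 × 1.4 = 0.322.
Non-CYP routes (57%) are unchanged.
New clearance relative to baseline: 0.96 + 0.322 + 0.57 = 1.852.
Steady-state plasma level ∝ 1/CL: new value = 44.7 / 1.852 = 24.1 ng/mL.

24.1 ng/mL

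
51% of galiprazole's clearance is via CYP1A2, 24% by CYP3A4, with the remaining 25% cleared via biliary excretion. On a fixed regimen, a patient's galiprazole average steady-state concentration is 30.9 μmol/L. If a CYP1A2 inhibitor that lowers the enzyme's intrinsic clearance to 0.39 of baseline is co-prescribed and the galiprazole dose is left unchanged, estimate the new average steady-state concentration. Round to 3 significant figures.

44.9 μmol/L

The CYP1A2 pathway (51% of clearance) falls to 0.39× activity: 0.51 × 0.39 = 0.1989.
CYP3A4 (24%) and the residual 25% are unaffected.
Relative clearance = 0.1989 + 0.24 + 0.25 = 0.6889.
Average steady-state concentration ∝ 1/CL, so new value = 30.9 / 0.6889 = 44.9 μmol/L.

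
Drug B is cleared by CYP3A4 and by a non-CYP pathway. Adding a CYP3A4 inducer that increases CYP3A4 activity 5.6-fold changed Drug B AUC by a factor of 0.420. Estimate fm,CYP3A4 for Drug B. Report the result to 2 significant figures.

Let fm be the CYP3A4 fraction. New clearance relative to baseline = fm × 5.6 + (1 − fm).
AUC ratio = 1 / (new CL fraction), so new CL fraction = 1 / 0.420 = 2.381.
fm × 5.6 + 1 − fm = 2.381  ⇒  fm × (5.6 − 1) = 1.381  ⇒  fm = 0.30.

0.30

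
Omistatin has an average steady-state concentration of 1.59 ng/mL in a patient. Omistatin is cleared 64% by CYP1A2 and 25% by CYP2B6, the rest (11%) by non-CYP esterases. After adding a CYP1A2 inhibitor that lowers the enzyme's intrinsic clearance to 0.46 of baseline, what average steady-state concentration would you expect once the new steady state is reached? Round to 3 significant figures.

2.43 ng/mL

CYP1A2: 0.64 × 0.46 = 0.2944
CYP2B6: 0.25 (unchanged)
Other: 0.11 (unchanged)
Relative clearance = 0.2944 + 0.25 + 0.11 = 0.6544.
With dosing unchanged, average steady-state concentration scales as 1/CL: 1.59 / 0.6544 = 2.43 ng/mL.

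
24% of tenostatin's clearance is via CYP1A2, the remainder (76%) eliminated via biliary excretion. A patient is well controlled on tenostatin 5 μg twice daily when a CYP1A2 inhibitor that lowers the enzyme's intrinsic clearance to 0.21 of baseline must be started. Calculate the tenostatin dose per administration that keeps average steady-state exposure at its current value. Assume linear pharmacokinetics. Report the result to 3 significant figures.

4.05 μg

The CYP1A2 pathway (24% of clearance) is reduced to 0.21× activity: 0.24 × 0.21 = 0.0504.
Non-CYP routes (76%) are unchanged.
Relative clearance = 0.0504 + 0.76 = 0.8104.
Css,avg = (dose rate)/CL, so holding Css fixed requires dose ∝ CL: 5 × 0.8104 = 4.05 μg.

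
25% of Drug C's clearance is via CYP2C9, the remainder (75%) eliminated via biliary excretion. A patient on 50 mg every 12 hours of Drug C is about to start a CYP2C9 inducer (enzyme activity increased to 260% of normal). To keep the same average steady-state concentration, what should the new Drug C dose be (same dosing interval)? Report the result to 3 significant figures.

70.0 mg

The CYP2C9 pathway (25% of clearance) increases to 2.6× activity: 0.25 × 2.6 = 0.65.
The remaining 75% of clearance is unaffected.
New clearance relative to baseline: 0.65 + 0.75 = 1.4.
Exposure is unchanged when dose changes in proportion to clearance. New dose = 50 mg × 1.4 = 70.0 mg.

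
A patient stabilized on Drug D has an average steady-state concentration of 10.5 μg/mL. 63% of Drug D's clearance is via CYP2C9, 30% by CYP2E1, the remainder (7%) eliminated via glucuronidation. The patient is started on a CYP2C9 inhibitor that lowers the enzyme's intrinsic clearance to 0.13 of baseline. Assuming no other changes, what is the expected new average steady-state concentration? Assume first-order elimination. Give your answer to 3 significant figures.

23.2 μg/mL

CYP2C9: 0.63 × 0.13 = 0.0819
CYP2E1: 0.3 (unchanged)
Other: 0.07 (unchanged)
CL_new/CL_old = 0.0819 + 0.3 + 0.07 = 0.4519.
Average steady-state concentration ∝ 1/CL, so new value = 10.5 / 0.4519 = 23.2 μg/mL.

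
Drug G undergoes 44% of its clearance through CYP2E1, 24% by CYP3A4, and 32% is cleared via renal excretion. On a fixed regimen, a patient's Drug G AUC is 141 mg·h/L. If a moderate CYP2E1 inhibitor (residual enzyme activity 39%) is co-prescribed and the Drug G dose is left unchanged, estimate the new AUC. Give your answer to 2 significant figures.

CYP2E1: 0.44 × 0.39 = 0.1716
CYP3A4: 0.24 (unchanged)
Other: 0.32 (unchanged)
New clearance relative to baseline: 0.1716 + 0.24 + 0.32 = 0.7316.
AUC ∝ 1/CL, so new value = 141 / 0.7316 = 1.9 × 10² mg·h/L.

1.9 × 10² mg·h/L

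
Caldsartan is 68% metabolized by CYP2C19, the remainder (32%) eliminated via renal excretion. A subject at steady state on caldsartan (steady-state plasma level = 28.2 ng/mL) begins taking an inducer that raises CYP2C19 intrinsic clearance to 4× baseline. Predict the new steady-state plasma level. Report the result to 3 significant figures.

CYP2C19: 0.68 × 4 = 2.72
Other: 0.32 (unchanged)
CL_new/CL_old = 2.72 + 0.32 = 3.04.
New steady-state plasma level = baseline ÷ relative clearance = 28.2 / 3.04 = 9.28 ng/mL.

9.28 ng/mL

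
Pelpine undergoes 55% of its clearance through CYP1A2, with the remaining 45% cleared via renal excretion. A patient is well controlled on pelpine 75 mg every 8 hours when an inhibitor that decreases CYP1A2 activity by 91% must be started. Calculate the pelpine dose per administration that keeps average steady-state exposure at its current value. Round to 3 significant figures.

The CYP1A2 pathway (55% of clearance) falls to 0.09× activity: 0.55 × 0.09 = 0.0495.
Non-CYP routes (45%) are unchanged.
CL_new/CL_old = 0.0495 + 0.45 = 0.4995.
To maintain the same steady-state level, dose must scale with clearance: new dose = 75 × 0.4995 = 37.5 mg.

37.5 mg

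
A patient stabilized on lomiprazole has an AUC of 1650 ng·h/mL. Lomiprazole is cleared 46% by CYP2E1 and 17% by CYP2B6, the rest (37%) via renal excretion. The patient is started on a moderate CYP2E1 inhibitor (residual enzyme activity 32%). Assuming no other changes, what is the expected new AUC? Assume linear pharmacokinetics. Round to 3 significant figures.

The CYP2E1 pathway (46% of clearance) drops to 0.32× activity: 0.46 × 0.32 = 0.1472.
CYP2B6 (17%) and the residual 37% are unaffected.
CL_new/CL_old = 0.1472 + 0.17 + 0.37 = 0.6872.
With dosing unchanged, AUC scales as 1/CL: 1650 / 0.6872 = 2.40 × 10³ ng·h/mL.

2.40 × 10³ ng·h/mL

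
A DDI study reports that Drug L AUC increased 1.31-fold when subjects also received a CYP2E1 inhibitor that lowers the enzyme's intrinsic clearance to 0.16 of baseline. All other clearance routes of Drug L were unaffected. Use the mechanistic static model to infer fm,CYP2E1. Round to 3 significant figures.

Let fm be the CYP2E1 fraction. New clearance relative to baseline = fm × 0.16 + (1 − fm).
AUC ratio = 1 / (new CL fraction), so new CL fraction = 1 / 1.31 = 0.7634.
fm × 0.16 + 1 − fm = 0.7634  ⇒  fm × (0.16 − 1) = −0.2366  ⇒  fm = 0.282.

0.282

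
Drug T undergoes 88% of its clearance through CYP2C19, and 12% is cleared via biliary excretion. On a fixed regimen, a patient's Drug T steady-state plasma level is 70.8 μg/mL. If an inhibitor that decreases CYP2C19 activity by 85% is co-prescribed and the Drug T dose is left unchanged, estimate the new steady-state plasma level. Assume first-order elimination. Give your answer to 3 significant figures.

The CYP2C19 pathway (88% of clearance) drops to 0.15× activity: 0.88 × 0.15 = 0.132.
The remaining 12% of clearance is unaffected.
CL_new/CL_old = 0.132 + 0.12 = 0.252.
Steady-state plasma level ∝ 1/CL, so new value = 70.8 / 0.252 = 281 μg/mL.

281 μg/mL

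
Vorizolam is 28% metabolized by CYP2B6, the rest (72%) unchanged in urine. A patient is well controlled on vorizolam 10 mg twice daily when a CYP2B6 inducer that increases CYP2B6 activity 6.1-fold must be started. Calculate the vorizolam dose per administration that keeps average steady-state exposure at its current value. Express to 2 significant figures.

24 mg

CYP2B6: 0.28 × 6.1 = 1.708
Other: 0.72 (unchanged)
New clearance relative to baseline: 1.708 + 0.72 = 2.428.
Css,avg = (dose rate)/CL, so holding Css fixed requires dose ∝ CL: 10 × 2.428 = 24 mg.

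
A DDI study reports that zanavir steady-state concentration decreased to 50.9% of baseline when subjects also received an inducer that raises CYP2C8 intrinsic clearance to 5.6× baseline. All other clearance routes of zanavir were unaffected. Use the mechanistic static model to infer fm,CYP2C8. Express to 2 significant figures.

Let x = fm,CYP2C8. Because steady-state concentration ∝ 1/CL, relative clearance rose to 1/0.509 = 1.965.
Only the CYP2C8 route changed, so 1.965 = x·5.6 + (1 − x), giving x = 0.21.

0.21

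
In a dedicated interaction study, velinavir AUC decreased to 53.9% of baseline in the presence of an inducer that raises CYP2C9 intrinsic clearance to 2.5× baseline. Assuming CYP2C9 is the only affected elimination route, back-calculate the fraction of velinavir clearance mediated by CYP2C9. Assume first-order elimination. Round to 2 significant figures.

Let x = fm,CYP2C9. Because AUC ∝ 1/CL, relative clearance rose to 1/0.539 = 1.855.
Only the CYP2C9 route changed, so 1.855 = x·2.5 + (1 − x), giving x = 0.57.

0.57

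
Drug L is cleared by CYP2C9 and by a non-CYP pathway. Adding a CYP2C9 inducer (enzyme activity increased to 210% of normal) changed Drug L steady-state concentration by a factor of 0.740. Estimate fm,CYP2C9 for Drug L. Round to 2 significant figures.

0.32

Write x for the fraction cleared via CYP2C9. The observed steady-state concentration change means clearance rose to 1/0.740 = 1.351 of baseline.
Setting x·2.1 + (1 − x) = 1.351 and solving: x = (1.351 − 1)/(2.1 − 1) = 0.32.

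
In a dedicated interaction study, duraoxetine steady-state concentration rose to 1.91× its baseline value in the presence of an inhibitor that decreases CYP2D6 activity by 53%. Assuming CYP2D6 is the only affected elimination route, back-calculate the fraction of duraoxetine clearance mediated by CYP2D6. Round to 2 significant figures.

Let fm be the CYP2D6 fraction. New clearance relative to baseline = fm × 0.47 + (1 − fm).
Steady-state concentration ratio = 1 / (new CL fraction), so new CL fraction = 1 / 1.91 = 0.5236.
fm × 0.47 + 1 − fm = 0.5236  ⇒  fm × (0.47 − 1) = −0.4764  ⇒  fm = 0.90.

0.90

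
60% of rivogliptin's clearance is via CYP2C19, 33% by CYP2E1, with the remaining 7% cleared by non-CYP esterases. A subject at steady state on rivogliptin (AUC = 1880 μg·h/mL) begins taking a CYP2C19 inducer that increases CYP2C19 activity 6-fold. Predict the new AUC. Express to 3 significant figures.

470 μg·h/mL

CYP2C19: 0.6 × 6 = 3.6
CYP2E1: 0.33 (unchanged)
Other: 0.07 (unchanged)
Relative clearance = 3.6 + 0.33 + 0.07 = 4.
AUC ∝ 1/CL, so new value = 1880 / 4 = 470 μg·h/mL.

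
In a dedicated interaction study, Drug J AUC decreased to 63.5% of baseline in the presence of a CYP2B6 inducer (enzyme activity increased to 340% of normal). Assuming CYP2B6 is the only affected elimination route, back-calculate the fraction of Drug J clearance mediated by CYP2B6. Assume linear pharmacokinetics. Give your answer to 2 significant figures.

CL'/CL = 1 / 0.635 = 1.575
3.4·fm + (1 − fm) = 1.575
fm = (1.575 − 1) / (3.4 − 1) = 0.24

0.24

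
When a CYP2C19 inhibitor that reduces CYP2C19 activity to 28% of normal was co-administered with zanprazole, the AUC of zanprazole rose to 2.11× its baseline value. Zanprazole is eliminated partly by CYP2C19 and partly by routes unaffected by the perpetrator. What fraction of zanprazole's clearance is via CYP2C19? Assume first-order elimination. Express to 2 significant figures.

0.73

CL'/CL = 1 / 2.11 = 0.4739
0.28·fm + (1 − fm) = 0.4739
fm = (0.4739 − 1) / (0.28 − 1) = 0.73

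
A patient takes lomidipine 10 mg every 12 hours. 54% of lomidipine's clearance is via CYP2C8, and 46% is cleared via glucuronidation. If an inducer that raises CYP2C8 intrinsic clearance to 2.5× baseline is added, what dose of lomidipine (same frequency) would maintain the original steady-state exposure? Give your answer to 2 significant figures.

The CYP2C8 pathway (54% of clearance) is boosted to 2.5× activity: 0.54 × 2.5 = 1.35.
Non-CYP routes (46%) are unchanged.
CL_new/CL_old = 1.35 + 0.46 = 1.81.
To maintain the same steady-state level, dose must scale with clearance: new dose = 10 × 1.81 = 18 mg.

18 mg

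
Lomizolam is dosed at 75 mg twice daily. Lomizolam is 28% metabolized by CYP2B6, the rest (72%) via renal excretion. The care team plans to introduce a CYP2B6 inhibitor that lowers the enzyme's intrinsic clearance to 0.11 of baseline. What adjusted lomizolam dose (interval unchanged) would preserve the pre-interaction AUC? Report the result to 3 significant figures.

The CYP2B6 pathway (28% of clearance) drops to 0.11× activity: 0.28 × 0.11 = 0.0308.
The remaining 72% of clearance is unaffected.
New clearance relative to baseline: 0.0308 + 0.72 = 0.7508.
Css,avg = (dose rate)/CL, so holding Css fixed requires dose ∝ CL: 75 × 0.7508 = 56.3 mg.

56.3 mg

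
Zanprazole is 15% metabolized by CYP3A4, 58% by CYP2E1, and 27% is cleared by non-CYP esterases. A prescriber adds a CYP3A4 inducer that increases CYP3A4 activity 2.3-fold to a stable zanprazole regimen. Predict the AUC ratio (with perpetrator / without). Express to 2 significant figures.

The CYP3A4 pathway (15% of clearance) is boosted to 2.3× activity: 0.15 × 2.3 = 0.345.
CYP2E1 (58%) and the residual 27% are unaffected.
Relative clearance = 0.345 + 0.58 + 0.27 = 1.195.
Since AUC ∝ 1/CL, the ratio is 1 / 1.195 = 0.84.

0.84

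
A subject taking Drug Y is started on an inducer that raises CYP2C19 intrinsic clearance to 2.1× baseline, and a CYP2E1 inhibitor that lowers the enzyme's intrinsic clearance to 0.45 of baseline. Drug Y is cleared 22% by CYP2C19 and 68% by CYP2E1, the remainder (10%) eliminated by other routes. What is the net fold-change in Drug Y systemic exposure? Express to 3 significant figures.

The CYP2C19 pathway (22% of clearance) increases to 2.1× activity: 0.22 × 2.1 = 0.462.
The CYP2E1 pathway (68% of clearance) drops to 0.45× activity: 0.68 × 0.45 = 0.306.
The remaining 10% of clearance is unaffected.
Relative clearance = 0.462 + 0.306 + 0.1 = 0.868.
Systemic exposure ∝ 1/CL: fold-change = 1 / 0.868 = 1.15.

1.15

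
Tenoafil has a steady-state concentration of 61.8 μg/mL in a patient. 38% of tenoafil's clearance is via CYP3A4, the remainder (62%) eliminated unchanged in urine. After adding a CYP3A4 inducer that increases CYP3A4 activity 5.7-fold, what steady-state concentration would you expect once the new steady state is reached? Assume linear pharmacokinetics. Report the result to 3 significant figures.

The CYP3A4 pathway (38% of clearance) is boosted to 5.7× activity: 0.38 × 5.7 = 2.166.
The remaining 62% of clearance is unaffected.
CL_new/CL_old = 2.166 + 0.62 = 2.786.
New steady-state concentration = baseline ÷ relative clearance = 61.8 / 2.786 = 22.2 μg/mL.

22.2 μg/mL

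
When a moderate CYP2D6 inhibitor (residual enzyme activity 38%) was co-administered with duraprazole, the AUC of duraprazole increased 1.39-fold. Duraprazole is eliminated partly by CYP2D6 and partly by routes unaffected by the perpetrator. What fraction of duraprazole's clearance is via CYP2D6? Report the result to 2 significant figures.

0.45

CL'/CL = 1 / 1.39 = 0.7194
0.38·fm + (1 − fm) = 0.7194
fm = (0.7194 − 1) / (0.38 − 1) = 0.45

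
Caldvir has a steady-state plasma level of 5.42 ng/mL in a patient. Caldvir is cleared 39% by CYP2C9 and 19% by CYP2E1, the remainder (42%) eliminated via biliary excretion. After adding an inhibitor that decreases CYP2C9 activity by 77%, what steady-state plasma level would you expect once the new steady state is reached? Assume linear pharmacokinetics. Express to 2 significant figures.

The CYP2C9 pathway (39% of clearance) falls to 0.23× activity: 0.39 × 0.23 = 0.0897.
CYP2E1 (19%) and the residual 42% are unaffected.
Relative clearance = 0.0897 + 0.19 + 0.42 = 0.6997.
New steady-state plasma level = baseline ÷ relative clearance = 5.42 / 0.6997 = 7.7 ng/mL.

7.7 ng/mL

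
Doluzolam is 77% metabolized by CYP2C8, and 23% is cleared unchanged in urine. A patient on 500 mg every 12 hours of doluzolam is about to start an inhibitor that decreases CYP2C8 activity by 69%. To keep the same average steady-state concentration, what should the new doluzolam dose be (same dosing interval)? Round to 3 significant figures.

CYP2C8: 0.77 × 0.31 = 0.2387
Other: 0.23 (unchanged)
New clearance relative to baseline: 0.2387 + 0.23 = 0.4687.
Exposure is unchanged when dose changes in proportion to clearance. New dose = 500 mg × 0.4687 = 234 mg.

234 mg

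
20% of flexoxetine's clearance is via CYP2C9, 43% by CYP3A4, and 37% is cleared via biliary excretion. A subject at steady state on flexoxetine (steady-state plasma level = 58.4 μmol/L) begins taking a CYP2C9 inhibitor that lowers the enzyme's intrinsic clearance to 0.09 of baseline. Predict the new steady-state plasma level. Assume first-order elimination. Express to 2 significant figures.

71 μmol/L

The CYP2C9 pathway (20% of clearance) is reduced to 0.09× activity: 0.2 × 0.09 = 0.018.
CYP3A4 (43%) and the residual 37% are unaffected.
Relative clearance = 0.018 + 0.43 + 0.37 = 0.818.
With dosing unchanged, steady-state plasma level scales as 1/CL: 58.4 / 0.818 = 71 μmol/L.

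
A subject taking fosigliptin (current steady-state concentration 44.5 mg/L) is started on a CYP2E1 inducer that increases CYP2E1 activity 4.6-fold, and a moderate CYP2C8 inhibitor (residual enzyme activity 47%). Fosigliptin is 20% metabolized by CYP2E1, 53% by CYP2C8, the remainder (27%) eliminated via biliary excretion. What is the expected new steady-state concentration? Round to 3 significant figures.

The CYP2E1 pathway (20% of clearance) increases to 4.6× activity: 0.2 × 4.6 = 0.92.
The CYP2C8 pathway (53% of clearance) falls to 0.47× activity: 0.53 × 0.47 = 0.2491.
The remaining 27% of clearance is unaffected.
New clearance relative to baseline: 0.92 + 0.2491 + 0.27 = 1.4391.
New steady-state concentration = 44.5 / 1.4391 = 30.9 mg/L (concentration scales inversely with clearance).

30.9 mg/L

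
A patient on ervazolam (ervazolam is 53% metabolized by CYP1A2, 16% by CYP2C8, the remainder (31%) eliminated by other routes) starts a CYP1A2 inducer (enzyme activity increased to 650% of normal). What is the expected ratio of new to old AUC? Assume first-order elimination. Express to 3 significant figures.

0.255

The CYP1A2 pathway (53% of clearance) is boosted to 6.5× activity: 0.53 × 6.5 = 3.445.
CYP2C8 (16%) and the residual 31% are unaffected.
CL_new/CL_old = 3.445 + 0.16 + 0.31 = 3.915.
AUC ratio = CL_old/CL_new = 1 / 3.915 = 0.255.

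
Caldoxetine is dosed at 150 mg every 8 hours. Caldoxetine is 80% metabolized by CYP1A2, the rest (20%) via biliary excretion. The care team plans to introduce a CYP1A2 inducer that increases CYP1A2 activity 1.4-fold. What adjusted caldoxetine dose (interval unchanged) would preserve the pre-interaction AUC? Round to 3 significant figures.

198 mg

The CYP1A2 pathway (80% of clearance) rises to 1.4× activity: 0.8 × 1.4 = 1.12.
The remaining 20% of clearance is unaffected.
CL_new/CL_old = 1.12 + 0.2 = 1.32.
Css,avg = (dose rate)/CL, so holding Css fixed requires dose ∝ CL: 150 × 1.32 = 198 mg.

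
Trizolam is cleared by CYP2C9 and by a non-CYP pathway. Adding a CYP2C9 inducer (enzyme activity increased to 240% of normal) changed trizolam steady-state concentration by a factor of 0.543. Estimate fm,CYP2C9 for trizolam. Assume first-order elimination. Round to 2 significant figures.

0.60

CL'/CL = 1 / 0.543 = 1.842
2.4·fm + (1 − fm) = 1.842
fm = (1.842 − 1) / (2.4 − 1) = 0.60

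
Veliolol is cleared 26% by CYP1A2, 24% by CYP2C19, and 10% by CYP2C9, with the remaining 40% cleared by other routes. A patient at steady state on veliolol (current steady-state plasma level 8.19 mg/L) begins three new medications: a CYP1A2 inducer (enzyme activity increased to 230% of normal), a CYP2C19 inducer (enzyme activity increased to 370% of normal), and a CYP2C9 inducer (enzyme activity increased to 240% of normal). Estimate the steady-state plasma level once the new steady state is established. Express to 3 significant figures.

The CYP1A2 pathway (26% of clearance) rises to 2.3× activity: 0.26 × 2.3 = 0.598.
The CYP2C19 pathway (24% of clearance) rises to 3.7× activity: 0.24 × 3.7 = 0.888.
The CYP2C9 pathway (10% of clearance) is boosted to 2.4× activity: 0.1 × 2.4 = 0.24.
The remaining 40% of clearance is unaffected.
Relative clearance = 0.598 + 0.888 + 0.24 + 0.4 = 2.126.
Dividing the baseline by the relative clearance: 8.19 / 2.126 = 3.85 mg/L.

3.85 mg/L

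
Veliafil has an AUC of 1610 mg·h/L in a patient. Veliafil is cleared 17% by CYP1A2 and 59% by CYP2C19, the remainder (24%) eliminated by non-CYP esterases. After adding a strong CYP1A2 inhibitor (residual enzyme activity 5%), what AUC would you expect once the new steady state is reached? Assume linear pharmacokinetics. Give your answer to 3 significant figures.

1.92 × 10³ mg·h/L

The CYP1A2 pathway (17% of clearance) is reduced to 0.05× activity: 0.17 × 0.05 = 0.0085.
CYP2C19 (59%) and the residual 24% are unaffected.
Relative clearance = 0.0085 + 0.59 + 0.24 = 0.8385.
With dosing unchanged, AUC scales as 1/CL: 1610 / 0.8385 = 1.92 × 10³ mg·h/L.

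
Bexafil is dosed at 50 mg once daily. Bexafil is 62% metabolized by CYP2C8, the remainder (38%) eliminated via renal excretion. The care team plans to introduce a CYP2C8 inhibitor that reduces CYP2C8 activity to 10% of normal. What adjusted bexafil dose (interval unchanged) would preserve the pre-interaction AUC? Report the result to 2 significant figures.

The CYP2C8 pathway (62% of clearance) falls to 0.1× activity: 0.62 × 0.1 = 0.062.
Non-CYP routes (38%) are unchanged.
New clearance relative to baseline: 0.062 + 0.38 = 0.442.
Exposure is unchanged when dose changes in proportion to clearance. New dose = 50 mg × 0.442 = 22 mg.

22 mg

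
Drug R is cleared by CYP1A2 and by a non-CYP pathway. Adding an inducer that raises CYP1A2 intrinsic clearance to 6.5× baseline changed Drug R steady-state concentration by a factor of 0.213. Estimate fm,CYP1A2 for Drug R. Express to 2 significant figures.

Write x for the fraction cleared via CYP1A2. The observed steady-state concentration change means clearance rose to 1/0.213 = 4.695 of baseline.
Only the CYP1A2 route changed, so 4.695 = x·6.5 + (1 − x), giving x = 0.67.

0.67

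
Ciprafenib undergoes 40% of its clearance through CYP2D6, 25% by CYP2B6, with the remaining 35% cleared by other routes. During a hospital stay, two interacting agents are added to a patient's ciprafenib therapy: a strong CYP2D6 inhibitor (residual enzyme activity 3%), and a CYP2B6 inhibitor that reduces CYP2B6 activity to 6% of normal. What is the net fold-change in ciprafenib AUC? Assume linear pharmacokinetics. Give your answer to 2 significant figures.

2.7

The CYP2D6 pathway (40% of clearance) falls to 0.03× activity: 0.4 × 0.03 = 0.012.
The CYP2B6 pathway (25% of clearance) drops to 0.06× activity: 0.25 × 0.06 = 0.015.
The remaining 35% of clearance is unaffected.
New clearance relative to baseline: 0.012 + 0.015 + 0.35 = 0.377.
Because AUC varies inversely with clearance, the combined effect is 1 / 0.377 = 2.7.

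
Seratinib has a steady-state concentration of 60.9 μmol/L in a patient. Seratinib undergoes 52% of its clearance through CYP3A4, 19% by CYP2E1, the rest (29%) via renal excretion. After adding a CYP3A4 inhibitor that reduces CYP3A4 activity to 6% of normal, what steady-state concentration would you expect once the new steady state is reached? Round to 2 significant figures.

1.2 × 10² μmol/L

The CYP3A4 pathway (52% of clearance) drops to 0.06× activity: 0.52 × 0.06 = 0.0312.
CYP2E1 (19%) and the residual 29% are unaffected.
Relative clearance = 0.0312 + 0.19 + 0.29 = 0.5112.
Steady-state concentration ∝ 1/CL, so new value = 60.9 / 0.5112 = 1.2 × 10² μmol/L.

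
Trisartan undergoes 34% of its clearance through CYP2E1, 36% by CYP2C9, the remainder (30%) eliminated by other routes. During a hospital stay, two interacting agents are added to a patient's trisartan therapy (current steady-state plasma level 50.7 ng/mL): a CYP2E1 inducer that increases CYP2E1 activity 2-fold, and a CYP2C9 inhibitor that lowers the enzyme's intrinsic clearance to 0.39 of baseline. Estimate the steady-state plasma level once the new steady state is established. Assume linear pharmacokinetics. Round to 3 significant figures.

The CYP2E1 pathway (34% of clearance) rises to 2× activity: 0.34 × 2 = 0.68.
The CYP2C9 pathway (36% of clearance) drops to 0.39× activity: 0.36 × 0.39 = 0.1404.
The remaining 30% of clearance is unaffected.
Relative clearance = 0.68 + 0.1404 + 0.3 = 1.1204.
New steady-state plasma level = 50.7 / 1.1204 = 45.3 ng/mL (concentration scales inversely with clearance).

45.3 ng/mL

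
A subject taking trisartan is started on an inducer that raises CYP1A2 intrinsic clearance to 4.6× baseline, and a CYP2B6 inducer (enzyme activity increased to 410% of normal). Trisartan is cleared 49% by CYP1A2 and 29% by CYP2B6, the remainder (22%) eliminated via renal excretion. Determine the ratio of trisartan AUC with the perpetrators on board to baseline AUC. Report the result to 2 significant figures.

The CYP1A2 pathway (49% of clearance) rises to 4.6× activity: 0.49 × 4.6 = 2.254.
The CYP2B6 pathway (29% of clearance) rises to 4.1× activity: 0.29 × 4.1 = 1.189.
Non-CYP routes (22%) are unchanged.
CL_new/CL_old = 2.254 + 1.189 + 0.22 = 3.663.
AUC ∝ 1/CL: fold-change = 1 / 3.663 = 0.27.

0.27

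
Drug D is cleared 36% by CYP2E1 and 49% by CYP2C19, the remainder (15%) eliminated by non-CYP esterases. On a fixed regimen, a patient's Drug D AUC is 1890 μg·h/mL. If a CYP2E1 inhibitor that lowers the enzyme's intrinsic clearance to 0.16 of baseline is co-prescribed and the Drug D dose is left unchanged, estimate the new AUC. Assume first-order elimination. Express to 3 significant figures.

2.71 × 10³ μg·h/mL

The CYP2E1 pathway (36% of clearance) falls to 0.16× activity: 0.36 × 0.16 = 0.0576.
CYP2C19 (49%) and the residual 15% are unaffected.
Relative clearance = 0.0576 + 0.49 + 0.15 = 0.6976.
With dosing unchanged, AUC scales as 1/CL: 1890 / 0.6976 = 2.71 × 10³ μg·h/mL.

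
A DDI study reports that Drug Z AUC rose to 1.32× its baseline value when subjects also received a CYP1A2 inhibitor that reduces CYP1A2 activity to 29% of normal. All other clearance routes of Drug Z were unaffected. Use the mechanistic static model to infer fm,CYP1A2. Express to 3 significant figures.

Let fm be the CYP1A2 fraction. New clearance relative to baseline = fm × 0.29 + (1 − fm).
AUC ratio = 1 / (new CL fraction), so new CL fraction = 1 / 1.32 = 0.7576.
fm × 0.29 + 1 − fm = 0.7576  ⇒  fm × (0.29 − 1) = −0.2424  ⇒  fm = 0.341.

0.341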